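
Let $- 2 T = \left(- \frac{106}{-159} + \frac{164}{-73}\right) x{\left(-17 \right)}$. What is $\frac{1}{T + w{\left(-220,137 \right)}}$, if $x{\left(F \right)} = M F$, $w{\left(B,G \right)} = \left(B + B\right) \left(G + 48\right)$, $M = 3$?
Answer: $- \frac{73}{5945141} \approx -1.2279 \cdot 10^{-5}$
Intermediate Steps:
$w{\left(B,G \right)} = 2 B \left(48 + G\right)$
$x{\left(F \right)} = 3 F$
$T = - \frac{2941}{73}$ ($T = - \frac{\left(- \frac{106}{-159} + \frac{164}{-73}\right) 3 \left(-17\right)}{2} = - \frac{\left(\left(-106\right) \left(- \frac{1}{159}\right) + 164 \left(- \frac{1}{73}\right)\right) \left(-51\right)}{2} = - \frac{\left(\frac{2}{3} - \frac{164}{73}\right) \left(-51\right)}{2} = - \frac{\left(- \frac{346}{219}\right) \left(-51\right)}{2} = \left(- \frac{1}{2}\right) \frac{5882}{73} = - \frac{2941}{73} \approx -40.288$)
$\frac{1}{T + w{\left(-220,137 \right)}} = \frac{1}{- \frac{2941}{73} + 2 \left(-220\right) \left(48 + 137\right)} = \frac{1}{- \frac{2941}{73} + 2 \left(-220\right) 185} = \frac{1}{- \frac{2941}{73} - 81400} = \frac{1}{- \frac{5945141}{73}} = - \frac{73}{5945141}$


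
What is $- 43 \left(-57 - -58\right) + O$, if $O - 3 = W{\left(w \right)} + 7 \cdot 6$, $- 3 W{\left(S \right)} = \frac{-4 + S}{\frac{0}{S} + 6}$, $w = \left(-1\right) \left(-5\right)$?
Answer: $\frac{35}{18} \approx 1.9444$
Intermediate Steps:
$w = 5$
$W{\left(S \right)} = \frac{2}{9} - \frac{S}{18}$ ($W{\left(S \right)} = - \frac{\left(-4 + S\right) \frac{1}{\frac{0}{S} + 6}}{3} = - \frac{\left(-4 + S\right) \frac{1}{0 + 6}}{3} = - \frac{\left(-4 + S\right) \frac{1}{6}}{3} = - \frac{- \frac{2}{3} + \frac{S}{6}}{3} = \frac{2}{9} - \frac{S}{18}$)
$O = \frac{809}{18}$ ($O = 3 + \left(\left(\frac{2}{9} - \frac{5}{18}\right) + 7 \cdot 6\right) = 3 + \left(\left(\frac{2}{9} - \frac{5}{18}\right) + 42\right) = 3 + \left(- \frac{1}{18} + 42\right) = 3 + \frac{755}{18} = \frac{809}{18} \approx 44.944$)
$- 43 \left(-57 - -58\right) + O = - 43 \left(-57 - -58\right) + \frac{809}{18} = - 43 \left(-57 + 58\right) + \frac{809}{18} = \left(-43\right) 1 + \frac{809}{18} = -43 + \frac{809}{18} = \frac{35}{18}$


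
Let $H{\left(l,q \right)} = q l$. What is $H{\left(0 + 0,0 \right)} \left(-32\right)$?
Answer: $0$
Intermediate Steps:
$H{\left(l,q \right)} = l q$
$H{\left(0 + 0,0 \right)} \left(-32\right) = \left(0 + 0\right) 0 \left(-32\right) = 0 \cdot 0 \left(-32\right) = 0 \left(-32\right) = 0$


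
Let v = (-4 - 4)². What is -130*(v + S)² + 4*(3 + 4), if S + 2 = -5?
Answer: -422342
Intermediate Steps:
S = -7 (S = -2 - 5 = -7)
v = 64 (v = (-8)² = 64)
-130*(v + S)² + 4*(3 + 4) = -130*(64 - 7)² + 4*(3 + 4) = -130*57² + 4*7 = -130*3249 + 28 = -422370 + 28 = -422342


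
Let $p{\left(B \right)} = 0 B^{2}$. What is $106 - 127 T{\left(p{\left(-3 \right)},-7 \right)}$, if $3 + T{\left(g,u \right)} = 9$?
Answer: $-656$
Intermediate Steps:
$p{\left(B \right)} = 0$
$T{\left(g,u \right)} = 6$ ($T{\left(g,u \right)} = -3 + 9 = 6$)
$106 - 127 T{\left(p{\left(-3 \right)},-7 \right)} = 106 - 762 = -656$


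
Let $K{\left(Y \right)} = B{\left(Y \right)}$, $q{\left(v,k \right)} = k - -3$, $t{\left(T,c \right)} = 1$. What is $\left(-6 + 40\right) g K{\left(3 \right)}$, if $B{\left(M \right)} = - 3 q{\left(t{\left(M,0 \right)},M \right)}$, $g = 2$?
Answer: $-1224$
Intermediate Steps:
$q{\left(v,k \right)} = 3 + k$ ($q{\left(v,k \right)} = k + 3 = 3 + k$)
$B{\left(M \right)} = -9 - 3 M$ ($B{\left(M \right)} = - 3 \left(3 + M\right) = -9 - 3 M$)
$K{\left(Y \right)} = -9 - 3 Y$
$\left(-6 + 40\right) g K{\left(3 \right)} = \left(-6 + 40\right) 2 \left(-9 - 9\right) = 34 \cdot 2 \left(-9 - 9\right) = 68 \left(-18\right) = -1224$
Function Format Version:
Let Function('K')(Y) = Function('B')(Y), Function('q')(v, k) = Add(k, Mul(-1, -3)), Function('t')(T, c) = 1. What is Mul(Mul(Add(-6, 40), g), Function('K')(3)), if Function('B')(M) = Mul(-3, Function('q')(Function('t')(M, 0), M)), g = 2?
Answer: -1224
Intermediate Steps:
Function('q')(v, k) = Add(3, k) (Function('q')(v, k) = Add(k, 3) = Add(3, k))
Function('B')(M) = Add(-9, Mul(-3, M)) (Function('B')(M) = Mul(-3, Add(3, M)) = Add(-9, Mul(-3, M)))
Function('K')(Y) = Add(-9, Mul(-3, Y))
Mul(Mul(Add(-6, 40), g), Function('K')(3)) = Mul(Mul(Add(-6, 40), 2), Add(-9, Mul(-3, 3))) = Mul(Mul(34, 2), Add(-9, -9)) = Mul(68, -18) = -1224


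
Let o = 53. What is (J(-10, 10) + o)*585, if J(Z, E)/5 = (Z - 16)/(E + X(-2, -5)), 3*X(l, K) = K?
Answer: 21879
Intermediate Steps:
X(l, K) = K/3
J(Z, E) = 5*(-16 + Z)/(-5/3 + E) (J(Z, E) = 5*((Z - 16)/(E + (⅓)*(-5))) = 5*((-16 + Z)/(E - 5/3)) = 5*((-16 + Z)/(-5/3 + E)) = 5*(-16 + Z)/(-5/3 + E))
(J(-10, 10) + o)*585 = (15*(-16 - 10)/(-5 + 3*10) + 53)*585 = (15*(-26)/(-5 + 30) + 53)*585 = (15*(-26)/25 + 53)*585 = (15*(1/25)*(-26) + 53)*585 = (-78/5 + 53)*585 = (187/5)*585 = 21879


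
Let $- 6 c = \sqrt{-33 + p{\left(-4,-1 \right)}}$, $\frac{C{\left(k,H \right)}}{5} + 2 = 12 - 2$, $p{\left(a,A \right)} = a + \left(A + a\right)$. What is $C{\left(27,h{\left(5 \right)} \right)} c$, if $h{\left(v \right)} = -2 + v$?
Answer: $- \frac{20 i \sqrt{42}}{3} \approx - 43.205 i$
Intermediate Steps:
$p{\left(a,A \right)} = A + 2 a$
$C{\left(k,H \right)} = 40$ ($C{\left(k,H \right)} = -10 + 5 \left(12 - 2\right) = -10 + 5 \cdot 10 = -10 + 50 = 40$)
$c = - \frac{i \sqrt{42}}{6}$ ($c = - \frac{\sqrt{-33 + \left(-1 + 2 \left(-4\right)\right)}}{6} = - \frac{\sqrt{-33 - 9}}{6} = - \frac{\sqrt{-42}}{6} = - \frac{i \sqrt{42}}{6} \approx - 1.0801 i$)
$C{\left(27,h{\left(5 \right)} \right)} c = 40 \left(- \frac{i \sqrt{42}}{6}\right) = - \frac{20 i \sqrt{42}}{3}$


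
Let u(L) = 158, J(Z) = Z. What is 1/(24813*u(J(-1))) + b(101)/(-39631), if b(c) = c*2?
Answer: -791892077/155371512474 ≈ -0.0050968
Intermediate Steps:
b(c) = 2*c
1/(24813*u(J(-1))) + b(101)/(-39631) = 1/(24813*158) + (2*101)/(-39631) = (1/24813)*(1/158) + 202*(-1/39631) = 1/3920454 - 202/39631 = -791892077/155371512474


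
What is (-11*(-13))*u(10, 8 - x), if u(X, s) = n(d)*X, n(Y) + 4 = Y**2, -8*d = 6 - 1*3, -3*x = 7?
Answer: -176605/32 ≈ -5518.9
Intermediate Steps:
x = -7/3 (x = -1/3*7 = -7/3 ≈ -2.3333)
d = -3/8 (d = -(6 - 1*3)/8 = -(6 - 3)/8 = -1/8*3 = -3/8 ≈ -0.37500)
n(Y) = -4 + Y**2
u(X, s) = -247*X/64 (u(X, s) = (-4 + (-3/8)**2)*X = (-4 + 9/64)*X = -247*X/64)
(-11*(-13))*u(10, 8 - x) = (-11*(-13))*(-247/64*10) = 143*(-1235/32) = -176605/32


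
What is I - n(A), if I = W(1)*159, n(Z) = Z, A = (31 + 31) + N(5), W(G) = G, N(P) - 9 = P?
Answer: 83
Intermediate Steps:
N(P) = 9 + P
A = 76 (A = (31 + 31) + (9 + 5) = 62 + 14 = 76)
I = 159 (I = 1*159 = 159)
I - n(A) = 159 - 1*76 = 159 - 76 = 83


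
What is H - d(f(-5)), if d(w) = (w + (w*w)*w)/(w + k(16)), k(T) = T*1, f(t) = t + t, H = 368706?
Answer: 1106623/3 ≈ 3.6887e+5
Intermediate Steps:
f(t) = 2*t
k(T) = T
d(w) = (w + w³)/(16 + w) (d(w) = (w + (w*w)*w)/(w + 16) = (w + w²*w)/(16 + w) = (w + w³)/(16 + w))
H - d(f(-5)) = 368706 - (2*(-5) + (2*(-5))³)/(16 + 2*(-5)) = 368706 - (-10 + (-10)³)/(16 - 10) = 368706 - (-10 - 1000)/6 = 368706 - (-1010)/6 = 368706 - 1*(-505/3) = 368706 + 505/3 = 1106623/3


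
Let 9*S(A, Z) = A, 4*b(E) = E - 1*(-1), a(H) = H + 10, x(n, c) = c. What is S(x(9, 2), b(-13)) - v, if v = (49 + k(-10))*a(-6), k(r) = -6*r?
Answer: -3922/9 ≈ -435.78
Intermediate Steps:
a(H) = 10 + H
b(E) = 1/4 + E/4 (b(E) = (E - 1*(-1))/4 = (E + 1)/4 = (1 + E)/4 = 1/4 + E/4)
S(A, Z) = A/9
v = 436 (v = (49 - 6*(-10))*(10 - 6) = (49 + 60)*4 = 109*4 = 436)
S(x(9, 2), b(-13)) - v = (1/9)*2 - 1*436 = 2/9 - 436 = -3922/9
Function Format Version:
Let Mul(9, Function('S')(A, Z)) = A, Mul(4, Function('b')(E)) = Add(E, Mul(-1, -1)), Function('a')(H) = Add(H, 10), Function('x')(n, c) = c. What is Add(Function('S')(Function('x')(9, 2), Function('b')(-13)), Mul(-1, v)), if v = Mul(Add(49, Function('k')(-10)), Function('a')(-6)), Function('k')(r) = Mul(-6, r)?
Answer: Rational(-3922, 9) ≈ -435.78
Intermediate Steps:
Function('a')(H) = Add(10, H)
Function('b')(E) = Add(Rational(1, 4), Mul(Rational(1, 4), E)) (Function('b')(E) = Mul(Rational(1, 4), Add(E, Mul(-1, -1))) = Mul(Rational(1, 4), Add(E, 1)) = Mul(Rational(1, 4), Add(1, E)) = Add(Rational(1, 4), Mul(Rational(1, 4), E)))
Function('S')(A, Z) = Mul(Rational(1, 9), A)
v = 436 (v = Mul(Add(49, Mul(-6, -10)), Add(10, -6)) = Mul(Add(49, 60), 4) = Mul(109, 4) = 436)
Add(Function('S')(Function('x')(9, 2), Function('b')(-13)), Mul(-1, v)) = Add(Mul(Rational(1, 9), 2), Mul(-1, 436)) = Add(Rational(2, 9), -436) = Rational(-3922, 9)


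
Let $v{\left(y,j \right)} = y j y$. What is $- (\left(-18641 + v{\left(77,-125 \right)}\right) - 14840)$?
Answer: $774606$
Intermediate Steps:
$v{\left(y,j \right)} = j y^{2}$ ($v{\left(y,j \right)} = j y y = j y^{2}$)
$- (\left(-18641 + v{\left(77,-125 \right)}\right) - 14840) = - (\left(-18641 - 125 \cdot 77^{2}\right) - 14840) = - (\left(-18641 - 741125\right) - 14840) = - (-759766 - 14840) = \left(-1\right) \left(-774606\right) = 774606$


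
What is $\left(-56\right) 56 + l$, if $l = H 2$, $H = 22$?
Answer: $-3092$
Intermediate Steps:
$l = 44$ ($l = 22 \cdot 2 = 44$)
$\left(-56\right) 56 + l = \left(-56\right) 56 + 44 = -3136 + 44 = -3092$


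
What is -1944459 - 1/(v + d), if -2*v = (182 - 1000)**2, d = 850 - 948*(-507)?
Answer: -285687694117/146924 ≈ -1.9445e+6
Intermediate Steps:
d = 481486 (d = 850 + 480636 = 481486)
v = -334562 (v = -(182 - 1000)**2/2 = -1/2*(-818)**2 = -1/2*669124 = -334562)
-1944459 - 1/(v + d) = -1944459 - 1/(-334562 + 481486) = -1944459 - 1/146924 = -285687694117/146924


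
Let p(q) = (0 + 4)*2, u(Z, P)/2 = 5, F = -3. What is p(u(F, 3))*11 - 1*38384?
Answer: -38296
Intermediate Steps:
u(Z, P) = 10 (u(Z, P) = 2*5 = 10)
p(q) = 8 (p(q) = 4*2 = 8)
p(u(F, 3))*11 - 1*38384 = 8*11 - 1*38384 = 88 - 38384 = -38296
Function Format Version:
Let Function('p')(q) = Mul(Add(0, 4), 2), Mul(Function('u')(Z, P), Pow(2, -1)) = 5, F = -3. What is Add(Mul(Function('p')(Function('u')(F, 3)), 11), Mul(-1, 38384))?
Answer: -38296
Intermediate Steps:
Function('u')(Z, P) = 10 (Function('u')(Z, P) = Mul(2, 5) = 10)
Function('p')(q) = 8 (Function('p')(q) = Mul(4, 2) = 8)
Add(Mul(Function('p')(Function('u')(F, 3)), 11), Mul(-1, 38384)) = Add(Mul(8, 11), Mul(-1, 38384)) = Add(88, -38384) = -38296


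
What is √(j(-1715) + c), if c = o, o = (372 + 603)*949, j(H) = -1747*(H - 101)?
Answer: √4097827 ≈ 2024.3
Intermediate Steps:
j(H) = 176447 - 1747*H (j(H) = -1747*(-101 + H) = 176447 - 1747*H)
o = 925275 (o = 975*949 = 925275)
c = 925275
√(j(-1715) + c) = √((176447 - 1747*(-1715)) + 925275) = √((176447 + 2996105) + 925275) = √(3172552 + 925275) = √4097827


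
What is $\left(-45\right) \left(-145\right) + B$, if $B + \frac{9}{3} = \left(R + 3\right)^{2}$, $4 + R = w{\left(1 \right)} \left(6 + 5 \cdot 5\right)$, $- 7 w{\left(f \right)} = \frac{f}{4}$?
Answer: $\frac{5116729}{784} \approx 6526.4$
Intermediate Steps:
$w{\left(f \right)} = - \frac{f}{28}$ ($w{\left(f \right)} = - \frac{f \frac{1}{4}}{7} = - \frac{\frac{1}{4} f}{7} = - \frac{f}{28}$)
$R = - \frac{143}{28}$ ($R = -4 + \left(- \frac{1}{28}\right) 1 \left(6 + 5 \cdot 5\right) = -4 - \frac{6 + 25}{28} = -4 - \frac{31}{28} = - \frac{143}{28} \approx -5.1071$)
$B = \frac{1129}{784}$ ($B = -3 + \left(- \frac{143}{28} + 3\right)^{2} = -3 + \left(- \frac{59}{28}\right)^{2} = -3 + \frac{3481}{784} = \frac{1129}{784} \approx 1.4401$)
$\left(-45\right) \left(-145\right) + B = \left(-45\right) \left(-145\right) + \frac{1129}{784} = 6525 + \frac{1129}{784} = \frac{5116729}{784}$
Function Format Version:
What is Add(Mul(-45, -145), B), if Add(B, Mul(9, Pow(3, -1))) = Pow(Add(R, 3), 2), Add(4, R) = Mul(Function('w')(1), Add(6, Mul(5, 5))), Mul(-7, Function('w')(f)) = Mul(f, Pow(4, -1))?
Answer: Rational(5116729, 784) ≈ 6526.4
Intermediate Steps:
Function('w')(f) = Mul(Rational(-1, 28), f) (Function('w')(f) = Mul(Rational(-1, 7), Mul(f, Pow(4, -1))) = Mul(Rational(-1, 7), Mul(f, Rational(1, 4))) = Mul(Rational(-1, 7), Mul(Rational(1, 4), f)) = Mul(Rational(-1, 28), f))
R = Rational(-143, 28) (R = Add(-4, Mul(Mul(Rational(-1, 28), 1), Add(6, Mul(5, 5)))) = Add(-4, Mul(Rational(-1, 28), Add(6, 25))) = Add(-4, Mul(Rational(-1, 28), 31)) = Add(-4, Rational(-31, 28)) = Rational(-143, 28) ≈ -5.1071)
B = Rational(1129, 784) (B = Add(-3, Pow(Add(Rational(-143, 28), 3), 2)) = Add(-3, Pow(Rational(-59, 28), 2)) = Add(-3, Rational(3481, 784)) = Rational(1129, 784) ≈ 1.4401)
Add(Mul(-45, -145), B) = Add(Mul(-45, -145), Rational(1129, 784)) = Add(6525, Rational(1129, 784)) = Rational(5116729, 784)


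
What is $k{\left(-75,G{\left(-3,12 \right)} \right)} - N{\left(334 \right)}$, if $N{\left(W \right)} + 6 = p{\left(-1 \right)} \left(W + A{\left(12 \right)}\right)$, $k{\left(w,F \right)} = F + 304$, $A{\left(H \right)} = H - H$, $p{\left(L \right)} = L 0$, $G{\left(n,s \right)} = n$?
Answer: $307$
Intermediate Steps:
$p{\left(L \right)} = 0$
$A{\left(H \right)} = 0$
$k{\left(w,F \right)} = 304 + F$
$N{\left(W \right)} = -6$ ($N{\left(W \right)} = -6 + 0 \left(W + 0\right) = -6 + 0 W = -6 + 0 = -6$)
$k{\left(-75,G{\left(-3,12 \right)} \right)} - N{\left(334 \right)} = \left(304 - 3\right) - -6 = 301 + 6 = 307$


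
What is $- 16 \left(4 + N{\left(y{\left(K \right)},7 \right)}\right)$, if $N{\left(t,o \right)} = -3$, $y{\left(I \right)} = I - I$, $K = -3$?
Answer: $-16$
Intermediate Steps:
$y{\left(I \right)} = 0$
$- 16 \left(4 + N{\left(y{\left(K \right)},7 \right)}\right) = - 16 \left(4 - 3\right) = \left(-16\right) 1 = -16$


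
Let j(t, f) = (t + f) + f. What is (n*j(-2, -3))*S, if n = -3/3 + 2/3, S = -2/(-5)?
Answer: 16/15 ≈ 1.0667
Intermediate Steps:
S = 2/5 (S = -2*(-1/5) = 2/5 ≈ 0.40000)
j(t, f) = t + 2*f (j(t, f) = (f + t) + f = t + 2*f)
n = -1/3 (n = -3*1/3 + 2*(1/3) = -1 + 2/3 = -1/3 ≈ -0.33333)
(n*j(-2, -3))*S = -(-2 + 2*(-3))/3*(2/5) = -(-2 - 6)/3*(2/5) = -1/3*(-8)*(2/5) = (8/3)*(2/5) = 16/15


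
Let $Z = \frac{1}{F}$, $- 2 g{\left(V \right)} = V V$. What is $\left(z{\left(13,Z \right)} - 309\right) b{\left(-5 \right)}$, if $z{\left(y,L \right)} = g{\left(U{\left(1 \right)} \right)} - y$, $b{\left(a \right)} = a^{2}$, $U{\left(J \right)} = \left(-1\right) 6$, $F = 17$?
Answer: $-8500$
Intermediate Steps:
$U{\left(J \right)} = -6$
$g{\left(V \right)} = - \frac{V^{2}}{2}$ ($g{\left(V \right)} = - \frac{V V}{2} = - \frac{V^{2}}{2}$)
$Z = \frac{1}{17} \approx 0.058824$
$z{\left(y,L \right)} = -18 - y$ ($z{\left(y,L \right)} = - \frac{\left(-6\right)^{2}}{2} - y = \left(- \frac{1}{2}\right) 36 - y = -18 - y$)
$\left(z{\left(13,Z \right)} - 309\right) b{\left(-5 \right)} = \left(\left(-18 - 13\right) - 309\right) \left(-5\right)^{2} = \left(\left(-18 - 13\right) - 309\right) 25 = \left(-31 - 309\right) 25 = \left(-340\right) 25 = -8500$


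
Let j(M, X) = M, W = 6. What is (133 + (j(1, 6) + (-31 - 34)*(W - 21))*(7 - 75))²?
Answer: 4387075225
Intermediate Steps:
(133 + (j(1, 6) + (-31 - 34)*(W - 21))*(7 - 75))² = (133 + (1 + (-31 - 34)*(6 - 21))*(7 - 75))² = (133 + (1 - 65*(-15))*(-68))² = (133 + (1 + 975)*(-68))² = (133 + 976*(-68))² = (133 - 66368)² = (-66235)² = 4387075225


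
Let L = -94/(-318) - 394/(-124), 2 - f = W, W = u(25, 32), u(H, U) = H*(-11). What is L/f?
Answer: 34237/2730666 ≈ 0.012538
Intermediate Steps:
u(H, U) = -11*H
W = -275 (W = -11*25 = -275)
f = 277 (f = 2 - 1*(-275) = 2 + 275 = 277)
L = 34237/9858 (L = -94*(-1/318) - 394*(-1/124) = 47/159 + 197/62 = 34237/9858 ≈ 3.4730)
L/f = (34237/9858)/277 = (34237/9858)*(1/277) = 34237/2730666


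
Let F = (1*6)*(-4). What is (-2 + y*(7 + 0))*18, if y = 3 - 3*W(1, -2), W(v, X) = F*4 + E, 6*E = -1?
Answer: 36693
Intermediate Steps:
E = -1/6 (E = (1/6)*(-1) = -1/6 ≈ -0.16667)
F = -24 (F = 6*(-4) = -24)
W(v, X) = -577/6 (W(v, X) = -24*4 - 1/6 = -96 - 1/6 = -577/6)
y = 583/2 (y = 3 - 3*(-577/6) = 3 + 577/2 = 583/2 ≈ 291.50)
(-2 + y*(7 + 0))*18 = (-2 + 583*(7 + 0)/2)*18 = (-2 + (583/2)*7)*18 = (-2 + 4081/2)*18 = (4077/2)*18 = 36693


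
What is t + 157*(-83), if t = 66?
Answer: -12965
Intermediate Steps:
t + 157*(-83) = 66 + 157*(-83) = 66 - 13031 = -12965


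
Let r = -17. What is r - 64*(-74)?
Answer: 4719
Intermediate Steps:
r - 64*(-74) = -17 - 64*(-74) = -17 + 4736 = 4719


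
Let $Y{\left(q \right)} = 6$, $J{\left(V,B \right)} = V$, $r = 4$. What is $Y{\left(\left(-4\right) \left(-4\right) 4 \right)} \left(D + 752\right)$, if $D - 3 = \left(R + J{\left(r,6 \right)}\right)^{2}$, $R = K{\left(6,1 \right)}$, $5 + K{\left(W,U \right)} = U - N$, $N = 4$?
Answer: $4626$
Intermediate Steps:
$K{\left(W,U \right)} = -9 + U$ ($K{\left(W,U \right)} = -5 + \left(U - 4\right) = -5 + \left(-4 + U\right) = -9 + U$)
$R = -8$ ($R = -9 + 1 = -8$)
$D = 19$ ($D = 3 + \left(-8 + 4\right)^{2} = 3 + \left(-4\right)^{2} = 3 + 16 = 19$)
$Y{\left(\left(-4\right) \left(-4\right) 4 \right)} \left(D + 752\right) = 6 \left(19 + 752\right) = 6 \cdot 771 = 4626$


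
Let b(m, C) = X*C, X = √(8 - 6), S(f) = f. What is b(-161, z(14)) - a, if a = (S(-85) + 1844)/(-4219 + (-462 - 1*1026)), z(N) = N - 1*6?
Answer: 1759/5707 + 8*√2 ≈ 11.622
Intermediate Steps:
z(N) = -6 + N (z(N) = N - 6 = -6 + N)
X = √2 ≈ 1.4142
b(m, C) = C*√2 (b(m, C) = √2*C = C*√2)
a = -1759/5707 (a = (-85 + 1844)/(-4219 + (-462 - 1*1026)) = 1759/(-4219 + (-462 - 1026)) = 1759/(-4219 - 1488) = 1759/(-5707) = 1759*(-1/5707) = -1759/5707 ≈ -0.30822)
b(-161, z(14)) - a = (-6 + 14)*√2 - 1*(-1759/5707) = 8*√2 + 1759/5707 = 1759/5707 + 8*√2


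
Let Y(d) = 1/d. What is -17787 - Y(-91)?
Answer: -1618616/91 ≈ -17787.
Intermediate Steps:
-17787 - Y(-91) = -17787 - 1/(-91) = -17787 - 1*(-1/91) = -17787 + 1/91 = -1618616/91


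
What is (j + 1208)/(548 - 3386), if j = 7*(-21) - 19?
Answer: -521/1419 ≈ -0.36716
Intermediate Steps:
j = -166 (j = -147 - 19 = -166)
(j + 1208)/(548 - 3386) = (-166 + 1208)/(548 - 3386) = 1042/(-2838) = 1042*(-1/2838) = -521/1419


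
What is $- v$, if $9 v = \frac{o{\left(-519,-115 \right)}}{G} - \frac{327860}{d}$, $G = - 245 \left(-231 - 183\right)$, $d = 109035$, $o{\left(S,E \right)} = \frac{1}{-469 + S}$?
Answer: $\frac{730128485143}{2185341401880} \approx 0.3341$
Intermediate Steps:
$G = 101430$ ($G = \left(-245\right) \left(-414\right) = 101430$)
$v = - \frac{730128485143}{2185341401880}$ ($v = \frac{\frac{1}{\left(-469 - 519\right) 101430} - \frac{327860}{109035}}{9} = \frac{\frac{1}{-988} \cdot \frac{1}{101430} - \frac{65572}{21807}}{9} = \frac{\left(- \frac{1}{988}\right) \frac{1}{101430} - \frac{65572}{21807}}{9} = \frac{- \frac{1}{100212840} - \frac{65572}{21807}}{9} = \frac{1}{9} \left(- \frac{730128485143}{242815711320}\right) = - \frac{730128485143}{2185341401880} \approx -0.3341$)
$- v = \left(-1\right) \left(- \frac{730128485143}{2185341401880}\right) = \frac{730128485143}{2185341401880}$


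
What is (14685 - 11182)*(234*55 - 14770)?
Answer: -6655700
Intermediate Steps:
(14685 - 11182)*(234*55 - 14770) = 3503*(12870 - 14770) = 3503*(-1900) = -6655700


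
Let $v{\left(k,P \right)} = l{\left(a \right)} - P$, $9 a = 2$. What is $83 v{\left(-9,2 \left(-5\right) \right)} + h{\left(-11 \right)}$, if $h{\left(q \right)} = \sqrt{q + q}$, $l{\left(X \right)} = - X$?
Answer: $\frac{7304}{9} + i \sqrt{22} \approx 811.56 + 4.6904 i$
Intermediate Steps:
$a = \frac{2}{9}$ ($a = \frac{1}{9} \cdot 2 = \frac{2}{9} \approx 0.22222$)
$h{\left(q \right)} = \sqrt{2} \sqrt{q}$ ($h{\left(q \right)} = \sqrt{2 q} = \sqrt{2} \sqrt{q}$)
$v{\left(k,P \right)} = - \frac{2}{9} - P$ ($v{\left(k,P \right)} = \left(-1\right) \frac{2}{9} - P = - \frac{2}{9} - P$)
$83 v{\left(-9,2 \left(-5\right) \right)} + h{\left(-11 \right)} = 83 \left(- \frac{2}{9} - 2 \left(-5\right)\right) + \sqrt{2} \sqrt{-11} = 83 \left(- \frac{2}{9} - -10\right) + \sqrt{2} i \sqrt{11} = 83 \left(- \frac{2}{9} + 10\right) + i \sqrt{22} = 83 \cdot \frac{88}{9} + i \sqrt{22} = \frac{7304}{9} + i \sqrt{22}$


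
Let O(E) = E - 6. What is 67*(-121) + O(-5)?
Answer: -8118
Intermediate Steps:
O(E) = -6 + E
67*(-121) + O(-5) = 67*(-121) + (-6 - 5) = -8107 - 11 = -8118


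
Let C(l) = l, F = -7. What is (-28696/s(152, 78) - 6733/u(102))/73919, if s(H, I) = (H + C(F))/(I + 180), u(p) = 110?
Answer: -163073753/235801610 ≈ -0.69157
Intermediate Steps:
s(H, I) = (-7 + H)/(180 + I) (s(H, I) = (H - 7)/(I + 180) = (-7 + H)/(180 + I))
(-28696/s(152, 78) - 6733/u(102))/73919 = (-28696*(180 + 78)/(-7 + 152) - 6733/110)/73919 = (-28696/(145/258) - 6733*1/110)*(1/73919) = (-28696/((1/258)*145) - 6733/110)*(1/73919) = (-28696/145/258 - 6733/110)*(1/73919) = (-28696*258/145 - 6733/110)*(1/73919) = (-7403568/145 - 6733/110)*(1/73919) = -163073753/3190*1/73919 = -163073753/235801610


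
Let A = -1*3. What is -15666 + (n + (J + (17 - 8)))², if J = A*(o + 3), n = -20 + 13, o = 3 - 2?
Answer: -15566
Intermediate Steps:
o = 1
n = -7
A = -3
J = -12 (J = -3*(1 + 3) = -3*4 = -12)
-15666 + (n + (J + (17 - 8)))² = -15666 + (-7 + (-12 + (17 - 8)))² = -15666 + (-7 + (-12 + 9))² = -15666 + (-7 - 3)² = -15666 + (-10)² = -15666 + 100 = -15566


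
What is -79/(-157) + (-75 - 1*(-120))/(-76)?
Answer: -1061/11932 ≈ -0.088921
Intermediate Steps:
-79/(-157) + (-75 - 1*(-120))/(-76) = -79*(-1/157) + (-75 + 120)*(-1/76) = 79/157 + 45*(-1/76) = 79/157 - 45/76 = -1061/11932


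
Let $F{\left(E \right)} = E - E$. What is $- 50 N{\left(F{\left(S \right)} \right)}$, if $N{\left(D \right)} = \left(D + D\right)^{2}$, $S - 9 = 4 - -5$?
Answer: $0$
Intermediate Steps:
$S = 18$ ($S = 9 + \left(4 - -5\right) = 9 + \left(4 + 5\right) = 9 + 9 = 18$)
$F{\left(E \right)} = 0$
$N{\left(D \right)} = 4 D^{2}$ ($N{\left(D \right)} = \left(2 D\right)^{2} = 4 D^{2}$)
$- 50 N{\left(F{\left(S \right)} \right)} = - 50 \cdot 4 \cdot 0^{2} = - 50 \cdot 4 \cdot 0 = \left(-50\right) 0 = 0$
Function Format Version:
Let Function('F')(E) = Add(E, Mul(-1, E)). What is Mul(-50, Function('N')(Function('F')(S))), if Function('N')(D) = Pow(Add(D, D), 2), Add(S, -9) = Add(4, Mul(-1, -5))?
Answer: 0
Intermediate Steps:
S = 18 (S = Add(9, Add(4, Mul(-1, -5))) = Add(9, Add(4, 5)) = Add(9, 9) = 18)
Function('F')(E) = 0
Function('N')(D) = Mul(4, Pow(D, 2)) (Function('N')(D) = Pow(Mul(2, D), 2) = Mul(4, Pow(D, 2)))
Mul(-50, Function('N')(Function('F')(S))) = Mul(-50, Mul(4, Pow(0, 2))) = Mul(-50, Mul(4, 0)) = Mul(-50, 0) = 0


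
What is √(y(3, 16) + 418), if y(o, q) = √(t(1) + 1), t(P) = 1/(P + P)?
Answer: √(1672 + 2*√6)/2 ≈ 20.475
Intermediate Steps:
t(P) = 1/(2*P)
y(o, q) = √6/2 (y(o, q) = √((½)/1 + 1) = √((½)*1 + 1) = √(½ + 1) = √(3/2) = √6/2)
√(y(3, 16) + 418) = √(√6/2 + 418) = √(418 + √6/2)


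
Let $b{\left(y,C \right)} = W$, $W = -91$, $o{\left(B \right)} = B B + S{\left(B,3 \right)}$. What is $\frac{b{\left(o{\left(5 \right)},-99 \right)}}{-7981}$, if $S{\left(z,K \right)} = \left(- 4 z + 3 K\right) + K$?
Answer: $\frac{91}{7981} \approx 0.011402$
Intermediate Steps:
$S{\left(z,K \right)} = - 4 z + 4 K$
$o{\left(B \right)} = 12 + B^{2} - 4 B$ ($o{\left(B \right)} = B B - \left(-12 + 4 B\right) = B^{2} - \left(-12 + 4 B\right) = 12 + B^{2} - 4 B$)
$b{\left(y,C \right)} = -91$
$\frac{b{\left(o{\left(5 \right)},-99 \right)}}{-7981} = - \frac{91}{-7981} = \left(-91\right) \left(- \frac{1}{7981}\right) = \frac{91}{7981}$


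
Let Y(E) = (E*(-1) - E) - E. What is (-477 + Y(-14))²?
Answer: 189225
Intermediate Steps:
Y(E) = -3*E (Y(E) = (-E - E) - E = -2*E - E = -3*E)
(-477 + Y(-14))² = (-477 - 3*(-14))² = (-477 + 42)² = (-435)² = 189225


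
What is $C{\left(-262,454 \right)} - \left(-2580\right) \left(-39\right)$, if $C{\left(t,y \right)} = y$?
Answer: $-100166$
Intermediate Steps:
$C{\left(-262,454 \right)} - \left(-2580\right) \left(-39\right) = 454 - \left(-2580\right) \left(-39\right) = 454 - 100620 = -100166$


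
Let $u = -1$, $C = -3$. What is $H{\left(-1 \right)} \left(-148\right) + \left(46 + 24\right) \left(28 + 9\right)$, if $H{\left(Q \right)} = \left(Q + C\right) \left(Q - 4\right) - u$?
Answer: $-518$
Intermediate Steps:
$H{\left(Q \right)} = 1 + \left(-4 + Q\right) \left(-3 + Q\right)$ ($H{\left(Q \right)} = \left(Q - 3\right) \left(Q - 4\right) - -1 = \left(-3 + Q\right) \left(-4 + Q\right) + 1 = \left(-4 + Q\right) \left(-3 + Q\right) + 1 = 1 + \left(-4 + Q\right) \left(-3 + Q\right)$)
$H{\left(-1 \right)} \left(-148\right) + \left(46 + 24\right) \left(28 + 9\right) = \left(13 + \left(-1\right)^{2} - -7\right) \left(-148\right) + \left(46 + 24\right) \left(28 + 9\right) = \left(13 + 1 + 7\right) \left(-148\right) + 70 \cdot 37 = 21 \left(-148\right) + 2590 = -3108 + 2590 = -518$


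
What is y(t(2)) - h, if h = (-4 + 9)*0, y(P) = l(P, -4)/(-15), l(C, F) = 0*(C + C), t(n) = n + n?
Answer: 0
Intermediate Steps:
t(n) = 2*n
l(C, F) = 0 (l(C, F) = 0*(2*C) = 0)
y(P) = 0 (y(P) = 0/(-15) = 0*(-1/15) = 0)
h = 0 (h = 5*0 = 0)
y(t(2)) - h = 0 - 1*0 = 0 + 0 = 0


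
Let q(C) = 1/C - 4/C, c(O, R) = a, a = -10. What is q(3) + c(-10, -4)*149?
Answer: -1491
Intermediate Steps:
c(O, R) = -10
q(C) = -3/C (q(C) = 1/C - 4/C = -3/C)
q(3) + c(-10, -4)*149 = -3/3 - 10*149 = -3*⅓ - 1490 = -1 - 1490 = -1491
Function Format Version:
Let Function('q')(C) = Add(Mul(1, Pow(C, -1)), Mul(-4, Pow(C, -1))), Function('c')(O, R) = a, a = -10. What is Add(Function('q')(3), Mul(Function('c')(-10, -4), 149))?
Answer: -1491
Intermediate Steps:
Function('c')(O, R) = -10
Function('q')(C) = Mul(-3, Pow(C, -1)) (Function('q')(C) = Add(Pow(C, -1), Mul(-4, Pow(C, -1))) = Mul(-3, Pow(C, -1)))
Add(Function('q')(3), Mul(Function('c')(-10, -4), 149)) = Add(Mul(-3, Pow(3, -1)), Mul(-10, 149)) = Add(Mul(-3, Rational(1, 3)), -1490) = Add(-1, -1490) = -1491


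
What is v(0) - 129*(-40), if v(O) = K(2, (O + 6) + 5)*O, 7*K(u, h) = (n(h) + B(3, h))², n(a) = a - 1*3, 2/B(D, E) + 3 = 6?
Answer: 5160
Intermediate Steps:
B(D, E) = ⅔ (B(D, E) = 2/(-3 + 6) = 2/3 = 2*(⅓) = ⅔)
n(a) = -3 + a (n(a) = a - 3 = -3 + a)
K(u, h) = (-7/3 + h)²/7 (K(u, h) = ((-3 + h) + ⅔)²/7 = (-7/3 + h)²/7)
v(O) = O*(26 + 3*O)²/63 (v(O) = ((-7 + 3*((O + 6) + 5))²/63)*O = ((-7 + 3*((6 + O) + 5))²/63)*O = ((-7 + 3*(11 + O))²/63)*O = ((-7 + (33 + 3*O))²/63)*O = ((26 + 3*O)²/63)*O = O*(26 + 3*O)²/63)
v(0) - 129*(-40) = (1/63)*0*(26 + 3*0)² - 129*(-40) = (1/63)*0*(26 + 0)² + 5160 = (1/63)*0*26² + 5160 = (1/63)*0*676 + 5160 = 0 + 5160 = 5160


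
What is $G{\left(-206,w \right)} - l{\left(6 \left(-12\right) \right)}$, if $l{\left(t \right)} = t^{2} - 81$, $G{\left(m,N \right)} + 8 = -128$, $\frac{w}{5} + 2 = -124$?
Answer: $-5239$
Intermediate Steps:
$w = -630$ ($w = -10 + 5 \left(-124\right) = -10 - 620 = -630$)
$G{\left(m,N \right)} = -136$ ($G{\left(m,N \right)} = -8 - 128 = -136$)
$l{\left(t \right)} = -81 + t^{2}$ ($l{\left(t \right)} = t^{2} - 81 = -81 + t^{2}$)
$G{\left(-206,w \right)} - l{\left(6 \left(-12\right) \right)} = -136 - \left(-81 + \left(6 \left(-12\right)\right)^{2}\right) = -136 - \left(-81 + \left(-72\right)^{2}\right) = -136 - \left(-81 + 5184\right) = -136 - 5103 = -5239$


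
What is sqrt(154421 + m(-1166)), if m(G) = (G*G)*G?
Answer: 15*I*sqrt(7044835) ≈ 39813.0*I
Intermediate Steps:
m(G) = G**3 (m(G) = G**2*G = G**3)
sqrt(154421 + m(-1166)) = sqrt(154421 + (-1166)**3) = sqrt(154421 - 1585242296) = sqrt(-1585087875) = 15*I*sqrt(7044835)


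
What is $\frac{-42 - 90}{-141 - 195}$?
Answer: $\frac{11}{28} \approx 0.39286$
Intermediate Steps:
$\frac{-42 - 90}{-141 - 195} = - \frac{132}{-336} = \left(-132\right) \left(- \frac{1}{336}\right) = \frac{11}{28}$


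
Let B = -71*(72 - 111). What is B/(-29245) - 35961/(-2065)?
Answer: 209192292/12078185 ≈ 17.320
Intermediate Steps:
B = 2769 (B = -71*(-39) = 2769)
B/(-29245) - 35961/(-2065) = 2769/(-29245) - 35961/(-2065) = 2769*(-1/29245) - 35961*(-1/2065) = -2769/29245 + 35961/2065 = 209192292/12078185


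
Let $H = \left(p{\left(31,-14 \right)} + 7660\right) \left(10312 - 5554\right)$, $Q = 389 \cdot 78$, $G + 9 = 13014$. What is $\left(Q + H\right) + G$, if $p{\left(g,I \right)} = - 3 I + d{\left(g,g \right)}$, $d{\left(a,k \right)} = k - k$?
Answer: $36689463$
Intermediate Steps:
$d{\left(a,k \right)} = 0$
$G = 13005$ ($G = -9 + 13014 = 13005$)
$Q = 30342$
$p{\left(g,I \right)} = - 3 I$ ($p{\left(g,I \right)} = - 3 I + 0 = - 3 I$)
$H = 36646116$ ($H = \left(\left(-3\right) \left(-14\right) + 7660\right) \left(10312 - 5554\right) = \left(42 + 7660\right) 4758 = 7702 \cdot 4758 = 36646116$)
$\left(Q + H\right) + G = \left(30342 + 36646116\right) + 13005 = 36676458 + 13005 = 36689463$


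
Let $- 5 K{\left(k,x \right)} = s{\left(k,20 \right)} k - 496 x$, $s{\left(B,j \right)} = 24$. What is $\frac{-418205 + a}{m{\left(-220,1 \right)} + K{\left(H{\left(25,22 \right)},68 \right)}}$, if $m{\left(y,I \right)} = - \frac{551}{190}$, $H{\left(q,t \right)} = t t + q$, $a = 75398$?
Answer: $- \frac{685614}{8599} \approx -79.732$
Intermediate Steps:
$H{\left(q,t \right)} = q + t^{2}$ ($H{\left(q,t \right)} = t^{2} + q = q + t^{2}$)
$K{\left(k,x \right)} = - \frac{24 k}{5} + \frac{496 x}{5}$ ($K{\left(k,x \right)} = - \frac{24 k - 496 x}{5} = - \frac{- 496 x + 24 k}{5} = - \frac{24 k}{5} + \frac{496 x}{5}$)
$m{\left(y,I \right)} = - \frac{29}{10}$ ($m{\left(y,I \right)} = \left(-551\right) \frac{1}{190} = - \frac{29}{10}$)
$\frac{-418205 + a}{m{\left(-220,1 \right)} + K{\left(H{\left(25,22 \right)},68 \right)}} = \frac{-418205 + 75398}{- \frac{29}{10} + \left(- \frac{24 \left(25 + 22^{2}\right)}{5} + \frac{496}{5} \cdot 68\right)} = - \frac{342807}{- \frac{29}{10} + \left(- \frac{24 \left(25 + 484\right)}{5} + \frac{33728}{5}\right)} = - \frac{342807}{- \frac{29}{10} + \left(\left(- \frac{24}{5}\right) 509 + \frac{33728}{5}\right)} = - \frac{342807}{- \frac{29}{10} + \left(- \frac{12216}{5} + \frac{33728}{5}\right)} = - \frac{342807}{- \frac{29}{10} + \frac{21512}{5}} = - \frac{342807}{\frac{8599}{2}} = \left(-342807\right) \frac{2}{8599} = - \frac{685614}{8599}$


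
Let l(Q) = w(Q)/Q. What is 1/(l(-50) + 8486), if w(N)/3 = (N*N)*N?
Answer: 1/15986 ≈ 6.2555e-5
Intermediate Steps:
w(N) = 3*N**3 (w(N) = 3*((N*N)*N) = 3*(N**2*N) = 3*N**3)
l(Q) = 3*Q**2 (l(Q) = (3*Q**3)/Q = 3*Q**2)
1/(l(-50) + 8486) = 1/(3*(-50)**2 + 8486) = 1/(3*2500 + 8486) = 1/(7500 + 8486) = 1/15986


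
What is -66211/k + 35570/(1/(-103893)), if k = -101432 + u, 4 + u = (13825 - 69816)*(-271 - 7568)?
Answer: -1621618389317348341/438812013 ≈ -3.6955e+9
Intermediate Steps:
u = 438913445 (u = -4 + (13825 - 69816)*(-271 - 7568) = -4 - 55991*(-7839) = -4 + 438913449 = 438913445)
k = 438812013 (k = -101432 + 438913445 = 438812013)
-66211/k + 35570/(1/(-103893)) = -66211/438812013 + 35570/(1/(-103893)) = -66211*1/438812013 + 35570/(-1/103893) = -66211/438812013 + 35570*(-103893) = -66211/438812013 - 3695474010 = -1621618389317348341/438812013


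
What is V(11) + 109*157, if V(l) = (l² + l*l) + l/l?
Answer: 17356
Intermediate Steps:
V(l) = 1 + 2*l² (V(l) = (l² + l²) + 1 = 2*l² + 1 = 1 + 2*l²)
V(11) + 109*157 = (1 + 2*11²) + 109*157 = (1 + 2*121) + 17113 = (1 + 242) + 17113 = 243 + 17113 = 17356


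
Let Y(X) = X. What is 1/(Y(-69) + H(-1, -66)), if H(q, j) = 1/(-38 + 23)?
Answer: -15/1036 ≈ -0.014479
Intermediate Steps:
H(q, j) = -1/15 (H(q, j) = 1/(-15) = -1/15)
1/(Y(-69) + H(-1, -66)) = 1/(-69 - 1/15) = 1/(-1036/15) = -15/1036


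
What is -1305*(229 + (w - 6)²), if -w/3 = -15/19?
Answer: -114096150/361 ≈ -3.1606e+5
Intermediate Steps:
w = 45/19 (w = -(-45)/19 = -3*(-15/19) = 45/19 ≈ 2.3684)
-1305*(229 + (w - 6)²) = -1305*(229 + (45/19 - 6)²) = -1305*(229 + (-69/19)²) = -1305*(229 + 4761/361) = -1305*87430/361 = -114096150/361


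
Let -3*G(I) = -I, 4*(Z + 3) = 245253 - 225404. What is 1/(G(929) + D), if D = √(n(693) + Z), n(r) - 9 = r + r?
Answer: 11148/3223411 - 18*√25417/3223411 ≈ 0.0025682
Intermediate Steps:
n(r) = 9 + 2*r (n(r) = 9 + (r + r) = 9 + 2*r)
Z = 19837/4 (Z = -3 + (245253 - 225404)/4 = -3 + (¼)*19849 = -3 + 19849/4 = 19837/4 ≈ 4959.3)
G(I) = I/3 (G(I) = -(-1)*I/3 = I/3)
D = √25417/2 (D = √((9 + 2*693) + 19837/4) = √((9 + 1386) + 19837/4) = √(1395 + 19837/4) = √(25417/4) = √25417/2 ≈ 79.714)
1/(G(929) + D) = 1/((⅓)*929 + √25417/2) = 1/(929/3 + √25417/2)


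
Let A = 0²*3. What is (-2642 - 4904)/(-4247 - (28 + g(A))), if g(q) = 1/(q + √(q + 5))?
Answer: 80647875/45689062 - 3773*√5/45689062 ≈ 1.7650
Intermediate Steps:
A = 0 (A = 0*3 = 0)
g(q) = 1/(q + √(5 + q))
(-2642 - 4904)/(-4247 - (28 + g(A))) = (-2642 - 4904)/(-4247 - (28 + 1/(0 + √(5 + 0)))) = -7546/(-4247 - (28 + 1/(0 + √5))) = -7546/(-4247 - (28 + 1/(√5))) = -7546/(-4247 - (28 + √5/5)) = -7546/(-4247 + (-28 - √5/5)) = -7546/(-4275 - √5/5)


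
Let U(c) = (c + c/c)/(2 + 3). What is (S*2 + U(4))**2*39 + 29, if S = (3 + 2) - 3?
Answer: 1004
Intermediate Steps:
U(c) = 1/5 + c/5 (U(c) = (c + 1)/5 = (1 + c)*(1/5) = 1/5 + c/5)
S = 2 (S = 5 - 3 = 2)
(S*2 + U(4))**2*39 + 29 = (2*2 + (1/5 + (1/5)*4))**2*39 + 29 = (4 + (1/5 + 4/5))**2*39 + 29 = (4 + 1)**2*39 + 29 = 5**2*39 + 29 = 25*39 + 29 = 975 + 29 = 1004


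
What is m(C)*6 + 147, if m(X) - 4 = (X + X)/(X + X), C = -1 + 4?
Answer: 177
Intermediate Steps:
C = 3
m(X) = 5 (m(X) = 4 + (X + X)/(X + X) = 4 + (2*X)/((2*X)) = 4 + (2*X)*(1/(2*X)) = 4 + 1 = 5)
m(C)*6 + 147 = 5*6 + 147 = 30 + 147 = 177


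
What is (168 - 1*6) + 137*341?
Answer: 46879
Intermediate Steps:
(168 - 1*6) + 137*341 = (168 - 6) + 46717 = 162 + 46717 = 46879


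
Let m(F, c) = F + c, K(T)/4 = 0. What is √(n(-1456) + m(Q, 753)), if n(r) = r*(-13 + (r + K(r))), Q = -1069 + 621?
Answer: √2139169 ≈ 1462.6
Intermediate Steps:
Q = -448
K(T) = 0 (K(T) = 4*0 = 0)
n(r) = r*(-13 + r) (n(r) = r*(-13 + (r + 0)) = r*(-13 + r))
√(n(-1456) + m(Q, 753)) = √(-1456*(-13 - 1456) + (-448 + 753)) = √(-1456*(-1469) + 305) = √(2138864 + 305) = √2139169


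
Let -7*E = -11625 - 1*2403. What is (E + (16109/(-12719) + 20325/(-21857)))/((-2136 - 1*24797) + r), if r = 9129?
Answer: -139124938661/1237374363533 ≈ -0.11244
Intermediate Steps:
E = 2004 (E = -(-11625 - 1*2403)/7 = -(-11625 - 2403)/7 = -⅐*(-14028) = 2004)
(E + (16109/(-12719) + 20325/(-21857)))/((-2136 - 1*24797) + r) = (2004 + (16109/(-12719) + 20325/(-21857)))/((-2136 - 1*24797) + 9129) = (2004 + (16109*(-1/12719) + 20325*(-1/21857)))/((-2136 - 24797) + 9129) = (2004 + (-16109/12719 - 20325/21857))/(-26933 + 9129) = (2004 - 610608088/277999183)/(-17804) = (556499754644/277999183)*(-1/17804) = -139124938661/1237374363533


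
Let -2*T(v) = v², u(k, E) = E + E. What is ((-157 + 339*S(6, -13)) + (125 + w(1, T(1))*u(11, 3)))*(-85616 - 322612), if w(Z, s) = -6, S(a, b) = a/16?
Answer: -48272961/2 ≈ -2.4136e+7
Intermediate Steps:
u(k, E) = 2*E
T(v) = -v²/2
S(a, b) = a/16 (S(a, b) = a*(1/16) = a/16)
((-157 + 339*S(6, -13)) + (125 + w(1, T(1))*u(11, 3)))*(-85616 - 322612) = ((-157 + 339*((1/16)*6)) + (125 - 12*3))*(-85616 - 322612) = ((-157 + 339*(3/8)) + (125 - 6*6))*(-408228) = ((-157 + 1017/8) + (125 - 36))*(-408228) = (-239/8 + 89)*(-408228) = (473/8)*(-408228) = -48272961/2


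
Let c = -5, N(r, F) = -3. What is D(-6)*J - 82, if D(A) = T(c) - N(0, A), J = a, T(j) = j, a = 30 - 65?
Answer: -12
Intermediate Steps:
a = -35
J = -35
D(A) = -2 (D(A) = -5 - 1*(-3) = -5 + 3 = -2)
D(-6)*J - 82 = -2*(-35) - 82 = 70 - 82 = -12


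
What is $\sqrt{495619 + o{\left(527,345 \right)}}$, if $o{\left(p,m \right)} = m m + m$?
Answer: $\sqrt{614989} \approx 784.21$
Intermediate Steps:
$o{\left(p,m \right)} = m + m^{2}$ ($o{\left(p,m \right)} = m^{2} + m = m + m^{2}$)
$\sqrt{495619 + o{\left(527,345 \right)}} = \sqrt{495619 + 345 \left(1 + 345\right)} = \sqrt{495619 + 345 \cdot 346} = \sqrt{495619 + 119370} = \sqrt{614989}$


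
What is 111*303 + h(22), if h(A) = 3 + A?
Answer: 33658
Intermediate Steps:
111*303 + h(22) = 111*303 + (3 + 22) = 33633 + 25 = 33658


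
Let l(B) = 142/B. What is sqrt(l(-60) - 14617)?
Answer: I*sqrt(13157430)/30 ≈ 120.91*I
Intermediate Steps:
sqrt(l(-60) - 14617) = sqrt(142/(-60) - 14617) = sqrt(142*(-1/60) - 14617) = sqrt(-71/30 - 14617) = sqrt(-438581/30) = I*sqrt(13157430)/30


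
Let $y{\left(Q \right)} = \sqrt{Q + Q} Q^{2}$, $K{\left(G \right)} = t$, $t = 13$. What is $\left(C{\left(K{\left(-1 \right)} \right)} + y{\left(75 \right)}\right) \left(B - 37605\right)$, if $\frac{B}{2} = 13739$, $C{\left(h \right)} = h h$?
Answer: $-1711463 - 284821875 \sqrt{6} \approx -6.9938 \cdot 10^{8}$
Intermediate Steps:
$K{\left(G \right)} = 13$
$C{\left(h \right)} = h^{2}$
$B = 27478$ ($B = 2 \cdot 13739 = 27478$)
$y{\left(Q \right)} = \sqrt{2} Q^{\frac{5}{2}}$ ($y{\left(Q \right)} = \sqrt{2 Q} Q^{2} = \sqrt{2} \sqrt{Q} Q^{2} = \sqrt{2} Q^{\frac{5}{2}}$)
$\left(C{\left(K{\left(-1 \right)} \right)} + y{\left(75 \right)}\right) \left(B - 37605\right) = \left(13^{2} + \sqrt{2} \cdot 75^{\frac{5}{2}}\right) \left(27478 - 37605\right) = \left(169 + \sqrt{2} \cdot 28125 \sqrt{3}\right) \left(-10127\right) = \left(169 + 28125 \sqrt{6}\right) \left(-10127\right) = -1711463 - 284821875 \sqrt{6}$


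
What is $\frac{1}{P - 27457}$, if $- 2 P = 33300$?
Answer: $- \frac{1}{44107} \approx -2.2672 \cdot 10^{-5}$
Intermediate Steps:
$P = -16650$ ($P = \left(- \frac{1}{2}\right) 33300 = -16650$)
$\frac{1}{P - 27457} = \frac{1}{-16650 - 27457} = \frac{1}{-44107} = - \frac{1}{44107}$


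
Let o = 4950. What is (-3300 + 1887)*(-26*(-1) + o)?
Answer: -7031088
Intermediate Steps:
(-3300 + 1887)*(-26*(-1) + o) = (-3300 + 1887)*(-26*(-1) + 4950) = -1413*(26 + 4950) = -1413*4976 = -7031088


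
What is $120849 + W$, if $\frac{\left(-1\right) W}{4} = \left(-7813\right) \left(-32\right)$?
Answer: $-879215$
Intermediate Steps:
$W = -1000064$ ($W = - 4 \left(\left(-7813\right) \left(-32\right)\right) = \left(-4\right) 250016 = -1000064$)
$120849 + W = 120849 - 1000064 = -879215$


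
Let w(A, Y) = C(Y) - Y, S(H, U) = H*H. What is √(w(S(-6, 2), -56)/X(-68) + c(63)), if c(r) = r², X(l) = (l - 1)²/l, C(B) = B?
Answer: 63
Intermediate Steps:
S(H, U) = H²
X(l) = (-1 + l)²/l
w(A, Y) = 0 (w(A, Y) = Y - Y = 0)
√(w(S(-6, 2), -56)/X(-68) + c(63)) = √(0/(((-1 - 68)²/(-68))) + 63²) = √(0/((-1/68*(-69)²)) + 3969) = √(0/((-1/68*4761)) + 3969) = √(0/(-4761/68) + 3969) = √(0*(-68/4761) + 3969) = √(0 + 3969) = √3969 = 63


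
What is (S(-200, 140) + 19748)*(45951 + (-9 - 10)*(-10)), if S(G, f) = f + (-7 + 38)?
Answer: 919082579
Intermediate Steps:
S(G, f) = 31 + f (S(G, f) = f + 31 = 31 + f)
(S(-200, 140) + 19748)*(45951 + (-9 - 10)*(-10)) = ((31 + 140) + 19748)*(45951 + (-9 - 10)*(-10)) = (171 + 19748)*(45951 - 19*(-10)) = 19919*(45951 + 190) = 19919*46141 = 919082579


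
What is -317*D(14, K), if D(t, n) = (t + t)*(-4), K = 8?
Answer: 35504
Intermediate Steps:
D(t, n) = -8*t (D(t, n) = (2*t)*(-4) = -8*t)
-317*D(14, K) = -(-2536)*14 = -317*(-112) = 35504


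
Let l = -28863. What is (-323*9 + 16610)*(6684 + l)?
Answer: -303918837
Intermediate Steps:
(-323*9 + 16610)*(6684 + l) = (-323*9 + 16610)*(6684 - 28863) = (-2907 + 16610)*(-22179) = 13703*(-22179) = -303918837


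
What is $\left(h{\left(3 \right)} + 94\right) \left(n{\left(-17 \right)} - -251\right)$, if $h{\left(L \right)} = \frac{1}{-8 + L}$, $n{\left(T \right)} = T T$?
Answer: $50652$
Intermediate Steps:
$n{\left(T \right)} = T^{2}$
$\left(h{\left(3 \right)} + 94\right) \left(n{\left(-17 \right)} - -251\right) = \left(\frac{1}{-8 + 3} + 94\right) \left(\left(-17\right)^{2} - -251\right) = \left(\frac{1}{-5} + 94\right) \left(289 + 251\right) = \left(- \frac{1}{5} + 94\right) 540 = \frac{469}{5} \cdot 540 = 50652$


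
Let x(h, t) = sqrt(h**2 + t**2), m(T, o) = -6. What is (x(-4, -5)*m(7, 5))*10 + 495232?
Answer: 495232 - 60*sqrt(41) ≈ 4.9485e+5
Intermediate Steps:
(x(-4, -5)*m(7, 5))*10 + 495232 = (sqrt((-4)**2 + (-5)**2)*(-6))*10 + 495232 = (sqrt(16 + 25)*(-6))*10 + 495232 = (sqrt(41)*(-6))*10 + 495232 = -6*sqrt(41)*10 + 495232 = -60*sqrt(41) + 495232 = 495232 - 60*sqrt(41)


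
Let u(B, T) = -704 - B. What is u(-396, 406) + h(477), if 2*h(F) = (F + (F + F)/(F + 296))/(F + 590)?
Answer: -507701581/1649582 ≈ -307.78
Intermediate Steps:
h(F) = (F + 2*F/(296 + F))/(2*(590 + F)) (h(F) = ((F + (F + F)/(F + 296))/(F + 590))/2 = ((F + (2*F)/(296 + F))/(590 + F))/2 = ((F + 2*F/(296 + F))/(590 + F))/2 = (F + 2*F/(296 + F))/(2*(590 + F)))
u(-396, 406) + h(477) = (-704 - 1*(-396)) + (½)*477*(298 + 477)/(174640 + 477² + 886*477) = (-704 + 396) + (½)*477*775/(174640 + 227529 + 422622) = -308 + (½)*477*775/824791 = -308 + (½)*477*(1/824791)*775 = -308 + 369675/1649582 = -507701581/1649582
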